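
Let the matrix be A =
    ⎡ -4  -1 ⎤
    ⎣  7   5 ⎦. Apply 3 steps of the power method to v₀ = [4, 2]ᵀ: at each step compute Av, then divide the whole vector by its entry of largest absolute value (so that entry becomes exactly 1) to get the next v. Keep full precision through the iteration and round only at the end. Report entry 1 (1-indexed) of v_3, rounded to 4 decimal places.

-0.3584

Av0 = (-18.00000, 38.00000); divide by 38.00000 → v1 = (-0.47368, 1.00000)
Av1 = (0.89474, 1.68421); divide by 1.68421 → v2 = (0.53125, 1.00000)
Av2 = (-3.12500, 8.71875); divide by 8.71875 → v3 = (-0.35842, 1.00000)
Requested entry of v3: -200/558 = -0.3584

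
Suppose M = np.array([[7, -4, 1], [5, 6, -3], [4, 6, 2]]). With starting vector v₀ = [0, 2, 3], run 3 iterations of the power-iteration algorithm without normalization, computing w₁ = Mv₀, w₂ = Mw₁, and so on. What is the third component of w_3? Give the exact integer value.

-414

w1 = Mv₀ = (-5, 3, 18)
w2 = Mw1 = (-29, -61, 34)
w3 = Mw2 = (75, -613, -414)
The requested component of w3 is -414.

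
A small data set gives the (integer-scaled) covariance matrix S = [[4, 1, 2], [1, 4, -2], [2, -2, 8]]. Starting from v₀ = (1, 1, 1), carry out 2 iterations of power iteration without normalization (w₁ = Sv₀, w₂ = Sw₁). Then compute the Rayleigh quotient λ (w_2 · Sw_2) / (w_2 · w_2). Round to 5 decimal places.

8.55147

w1 = Sv₀ = (4·1 + 1·1 + 2·1; 1·1 + 4·1 + (-2)·1; 2·1 + (-2)·1 + 8·1) = (7, 3, 8)
w2 = Sw1 = (4·7 + 1·3 + 2·8; 1·7 + 4·3 + (-2)·8; 2·7 + (-2)·3 + 8·8) = (47, 3, 72)
Sw2 = (335, -85, 664)
w2·Sw2 = 47·335 + 3·(-85) + 72·664 = 63298; w2·w2 = 47·47 + 3·3 + 72·72 = 7402
λ ≈ 63298/7402 = 8.55147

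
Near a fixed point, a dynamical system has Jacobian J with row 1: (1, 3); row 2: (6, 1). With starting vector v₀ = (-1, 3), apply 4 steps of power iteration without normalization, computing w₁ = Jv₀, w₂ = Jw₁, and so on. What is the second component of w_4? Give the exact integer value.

w1 = Jv₀ = (8, -3)
w2 = Jw1 = (-1, 45)
w3 = Jw2 = (134, 39)
w4 = Jw3 = (251, 843)
The requested component of w4 is 843.

843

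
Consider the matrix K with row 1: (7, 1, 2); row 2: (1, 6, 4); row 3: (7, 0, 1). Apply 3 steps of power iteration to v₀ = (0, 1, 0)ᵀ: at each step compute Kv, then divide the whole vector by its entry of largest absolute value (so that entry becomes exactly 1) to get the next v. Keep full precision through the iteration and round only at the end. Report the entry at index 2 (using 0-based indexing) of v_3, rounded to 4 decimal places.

Kv0 = (1.00000, 6.00000, 0.00000); divide by 6.00000 → v1 = (0.16667, 1.00000, 0.00000)
Kv1 = (2.16667, 6.16667, 1.16667); divide by 6.16667 → v2 = (0.35135, 1.00000, 0.18919)
Kv2 = (3.83784, 7.10811, 2.64865); divide by 7.10811 → v3 = (0.53992, 1.00000, 0.37262)
Requested entry of v3: 98/263 = 0.3726

0.3726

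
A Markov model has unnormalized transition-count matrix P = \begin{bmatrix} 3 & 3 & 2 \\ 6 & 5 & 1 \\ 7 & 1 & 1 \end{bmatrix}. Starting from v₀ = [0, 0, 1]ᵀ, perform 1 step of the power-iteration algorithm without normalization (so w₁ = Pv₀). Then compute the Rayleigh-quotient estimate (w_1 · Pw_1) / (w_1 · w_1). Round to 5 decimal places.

9.33333

w1 = Pv₀ = (3·0 + 3·0 + 2·1; 6·0 + 5·0 + 1·1; 7·0 + 1·0 + 1·1) = (2, 1, 1)
Pw1 = (11, 18, 16)
w1·Pw1 = 2·11 + 1·18 + 1·16 = 56; w1·w1 = 2·2 + 1·1 + 1·1 = 6
λ ≈ 56/6 = 9.33333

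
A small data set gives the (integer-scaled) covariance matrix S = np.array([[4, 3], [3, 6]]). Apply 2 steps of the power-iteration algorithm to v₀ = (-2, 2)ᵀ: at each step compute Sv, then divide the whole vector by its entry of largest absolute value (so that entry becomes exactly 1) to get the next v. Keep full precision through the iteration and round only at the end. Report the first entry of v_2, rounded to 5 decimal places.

0.33333

Sv0 = (-2.000000, 6.000000); divide by 6.000000 → v1 = (-0.333333, 1.000000)
Sv1 = (1.666667, 5.000000); divide by 5.000000 → v2 = (0.333333, 1.000000)
Requested entry of v2: 10/30 = 0.33333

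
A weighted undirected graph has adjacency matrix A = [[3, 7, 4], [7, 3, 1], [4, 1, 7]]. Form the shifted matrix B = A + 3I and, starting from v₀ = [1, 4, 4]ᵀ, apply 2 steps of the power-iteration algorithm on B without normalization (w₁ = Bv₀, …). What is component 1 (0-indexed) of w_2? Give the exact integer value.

608

B = A + 3I has rows (6, 7, 4); (7, 6, 1); (4, 1, 10)
w1 = Bv₀ = (6·1 + 7·4 + 4·4; 7·1 + 6·4 + 1·4; 4·1 + 1·4 + 10·4) = (50, 35, 48)
w2 = Bw1 = (6·50 + 7·35 + 4·48; 7·50 + 6·35 + 1·48; 4·50 + 1·35 + 10·48) = (737, 608, 715)
Requested component of w2: 608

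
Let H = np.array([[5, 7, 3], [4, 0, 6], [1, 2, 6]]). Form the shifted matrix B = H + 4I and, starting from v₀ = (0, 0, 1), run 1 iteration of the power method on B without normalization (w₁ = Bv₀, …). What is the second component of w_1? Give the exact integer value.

6

B = H + 4I has rows (9, 7, 3); (4, 4, 6); (1, 2, 10)
w1 = Bv₀ = (3, 6, 10)
Requested component of w1: 6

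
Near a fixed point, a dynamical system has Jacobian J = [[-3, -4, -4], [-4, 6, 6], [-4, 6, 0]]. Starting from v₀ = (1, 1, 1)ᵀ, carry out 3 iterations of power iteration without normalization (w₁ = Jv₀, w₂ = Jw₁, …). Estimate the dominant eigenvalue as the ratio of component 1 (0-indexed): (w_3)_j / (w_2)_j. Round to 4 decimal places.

λ ≈ 11.5769

w1 = Jv₀ = ((-3)·1 + (-4)·1 + (-4)·1; (-4)·1 + 6·1 + 6·1; (-4)·1 + 6·1 + 0·1) = (-11, 8, 2)
w2 = Jw1 = ((-3)·(-11) + (-4)·8 + (-4)·2; (-4)·(-11) + 6·8 + 6·2; (-4)·(-11) + 6·8 + 0·2) = (-7, 104, 92)
w3 = Jw2 = (-763, 1204, 652)
Ratio at component: 1204 / 104 = 11.5769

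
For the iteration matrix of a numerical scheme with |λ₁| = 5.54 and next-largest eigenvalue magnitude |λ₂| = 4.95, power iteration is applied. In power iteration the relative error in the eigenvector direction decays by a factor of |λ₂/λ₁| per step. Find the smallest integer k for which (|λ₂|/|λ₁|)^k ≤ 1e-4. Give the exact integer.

82

|λ₂/λ₁| = 4.95/5.54 = 0.89350
Need k ≥ ln(1e-4) / ln(0.89350) = -9.2103 / -0.1126 ≈ 81.792
Smallest integer k satisfying the bound: 82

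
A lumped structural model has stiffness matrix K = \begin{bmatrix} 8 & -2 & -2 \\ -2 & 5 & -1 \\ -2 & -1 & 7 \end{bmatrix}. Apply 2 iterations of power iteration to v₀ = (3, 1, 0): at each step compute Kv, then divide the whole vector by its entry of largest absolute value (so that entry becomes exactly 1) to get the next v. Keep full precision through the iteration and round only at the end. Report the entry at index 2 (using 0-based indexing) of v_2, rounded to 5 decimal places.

-0.47917

Kv0 = (22.000000, -1.000000, -7.000000); divide by 22.000000 → v1 = (1.000000, -0.045455, -0.318182)
Kv1 = (8.727273, -1.909091, -4.181818); divide by 8.727273 → v2 = (1.000000, -0.218750, -0.479167)
Requested entry of v2: -92/192 = -0.47917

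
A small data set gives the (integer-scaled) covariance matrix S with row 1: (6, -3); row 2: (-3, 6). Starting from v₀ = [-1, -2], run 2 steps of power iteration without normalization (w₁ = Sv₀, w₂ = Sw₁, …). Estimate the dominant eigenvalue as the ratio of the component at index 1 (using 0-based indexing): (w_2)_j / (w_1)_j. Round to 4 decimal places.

w1 = Sv₀ = (0, -9)
w2 = Sw1 = (27, -54)
Ratio at component: -54 / -9 = 6.0000

λ ≈ 6.0000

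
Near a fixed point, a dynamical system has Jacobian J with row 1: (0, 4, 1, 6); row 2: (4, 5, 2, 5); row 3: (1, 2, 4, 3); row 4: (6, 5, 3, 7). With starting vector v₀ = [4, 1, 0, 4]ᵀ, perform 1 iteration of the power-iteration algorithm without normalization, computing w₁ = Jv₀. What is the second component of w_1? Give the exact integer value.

41

w1 = Jv₀ = (28, 41, 18, 57)
The requested component of w1 is 41.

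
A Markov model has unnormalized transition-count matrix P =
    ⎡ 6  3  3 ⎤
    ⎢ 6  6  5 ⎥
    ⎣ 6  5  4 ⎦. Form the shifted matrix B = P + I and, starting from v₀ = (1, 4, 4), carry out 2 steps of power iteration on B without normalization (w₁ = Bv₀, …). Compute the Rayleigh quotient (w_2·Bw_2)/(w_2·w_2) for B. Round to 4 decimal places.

μ ≈ 15.3256

B = P + I has rows (7, 3, 3); (6, 7, 5); (6, 5, 5)
w1 = Bv₀ = (7·1 + 3·4 + 3·4; 6·1 + 7·4 + 5·4; 6·1 + 5·4 + 5·4) = (31, 54, 46)
w2 = Bw1 = (7·31 + 3·54 + 3·46; 6·31 + 7·54 + 5·46; 6·31 + 5·54 + 5·46) = (517, 794, 686)
Bw2 = (8059, 12090, 10502)
w2·Bw2 = 20970335; w2·w2 = 1368321; μ ≈ 20970335/1368321 = 15.3256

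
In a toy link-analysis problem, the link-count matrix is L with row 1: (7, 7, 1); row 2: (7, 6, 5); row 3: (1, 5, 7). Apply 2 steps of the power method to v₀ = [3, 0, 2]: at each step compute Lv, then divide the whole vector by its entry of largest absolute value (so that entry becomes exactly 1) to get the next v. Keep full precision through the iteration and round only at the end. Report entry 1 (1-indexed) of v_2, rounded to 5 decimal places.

Lv0 = (23.000000, 31.000000, 17.000000); divide by 31.000000 → v1 = (0.741935, 1.000000, 0.548387)
Lv1 = (12.741935, 13.935484, 9.580645); divide by 13.935484 → v2 = (0.914352, 1.000000, 0.687500)
Requested entry of v2: 395/432 = 0.91435

0.91435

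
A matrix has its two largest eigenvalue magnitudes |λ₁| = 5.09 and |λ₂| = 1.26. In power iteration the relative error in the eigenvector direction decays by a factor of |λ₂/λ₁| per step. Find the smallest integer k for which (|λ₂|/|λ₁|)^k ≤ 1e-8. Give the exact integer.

14

|λ₂/λ₁| = 1.26/5.09 = 0.24754
Need k ≥ ln(1e-8) / ln(0.24754) = -18.4207 / -1.3962 ≈ 13.194
Smallest integer k satisfying the bound: 14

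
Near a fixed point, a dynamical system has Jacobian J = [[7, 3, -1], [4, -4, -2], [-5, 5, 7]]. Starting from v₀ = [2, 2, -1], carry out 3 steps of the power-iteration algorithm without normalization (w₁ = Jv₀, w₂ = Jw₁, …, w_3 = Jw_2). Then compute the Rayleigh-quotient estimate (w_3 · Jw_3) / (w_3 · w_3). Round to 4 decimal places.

w1 = Jv₀ = (21, 2, -7)
w2 = Jw1 = (160, 90, -144)
w3 = Jw2 = (1534, 568, -1358)
Jw3 = (13800, 6580, -14336)
w3·Jw3 = 1534·13800 + 568·6580 + (-1358)·(-14336) = 44374928; w3·w3 = 1534·1534 + 568·568 + (-1358)·(-1358) = 4519944
λ ≈ 44374928/4519944 = 9.8176

λ ≈ 9.8176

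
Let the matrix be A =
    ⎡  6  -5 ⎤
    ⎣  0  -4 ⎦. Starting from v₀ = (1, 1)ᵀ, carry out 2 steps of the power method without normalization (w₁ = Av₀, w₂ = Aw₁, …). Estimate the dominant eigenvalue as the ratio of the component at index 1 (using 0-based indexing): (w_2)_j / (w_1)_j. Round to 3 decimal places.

λ ≈ -4.000

w1 = Av₀ = (6·1 + (-5)·1; 0·1 + (-4)·1) = (1, -4)
w2 = Aw1 = (6·1 + (-5)·(-4); 0·1 + (-4)·(-4)) = (26, 16)
Ratio at component: 16 / -4 = -4.000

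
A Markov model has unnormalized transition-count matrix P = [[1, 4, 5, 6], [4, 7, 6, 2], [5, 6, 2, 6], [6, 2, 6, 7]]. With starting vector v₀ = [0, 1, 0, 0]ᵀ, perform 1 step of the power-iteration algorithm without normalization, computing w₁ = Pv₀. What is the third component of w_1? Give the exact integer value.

w1 = Pv₀ = (4, 7, 6, 2)
The requested component of w1 is 6.

6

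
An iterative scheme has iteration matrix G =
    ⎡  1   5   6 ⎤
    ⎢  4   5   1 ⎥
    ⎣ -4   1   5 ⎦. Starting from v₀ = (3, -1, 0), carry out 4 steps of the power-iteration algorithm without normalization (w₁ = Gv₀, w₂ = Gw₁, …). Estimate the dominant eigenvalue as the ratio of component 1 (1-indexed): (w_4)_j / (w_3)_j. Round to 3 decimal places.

w1 = Gv₀ = (1·3 + 5·(-1) + 6·0; 4·3 + 5·(-1) + 1·0; (-4)·3 + 1·(-1) + 5·0) = (-2, 7, -13)
w2 = Gw1 = (1·(-2) + 5·7 + 6·(-13); 4·(-2) + 5·7 + 1·(-13); (-4)·(-2) + 1·7 + 5·(-13)) = (-45, 14, -50)
w3 = Gw2 = (-275, -160, -56)
w4 = Gw3 = (-1411, -1956, 660)
Ratio at component: -1411 / -275 = 5.131

λ ≈ 5.131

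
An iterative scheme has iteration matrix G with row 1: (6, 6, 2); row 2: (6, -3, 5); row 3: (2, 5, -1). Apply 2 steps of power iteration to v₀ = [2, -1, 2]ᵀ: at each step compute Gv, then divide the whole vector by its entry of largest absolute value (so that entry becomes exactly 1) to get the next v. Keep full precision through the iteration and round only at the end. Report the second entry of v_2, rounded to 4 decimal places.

-0.1471

Gv0 = (10.00000, 25.00000, -3.00000); divide by 25.00000 → v1 = (0.40000, 1.00000, -0.12000)
Gv1 = (8.16000, -1.20000, 5.92000); divide by 8.16000 → v2 = (1.00000, -0.14706, 0.72549)
Requested entry of v2: -30/204 = -0.1471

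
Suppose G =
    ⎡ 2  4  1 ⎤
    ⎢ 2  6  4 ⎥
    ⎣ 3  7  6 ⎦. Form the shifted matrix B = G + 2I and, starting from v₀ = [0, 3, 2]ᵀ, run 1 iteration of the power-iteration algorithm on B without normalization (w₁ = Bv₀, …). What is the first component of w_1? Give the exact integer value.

B = G + 2I has rows (4, 4, 1); (2, 8, 4); (3, 7, 8)
w1 = Bv₀ = (4·0 + 4·3 + 1·2; 2·0 + 8·3 + 4·2; 3·0 + 7·3 + 8·2) = (14, 32, 37)
Requested component of w1: 14

14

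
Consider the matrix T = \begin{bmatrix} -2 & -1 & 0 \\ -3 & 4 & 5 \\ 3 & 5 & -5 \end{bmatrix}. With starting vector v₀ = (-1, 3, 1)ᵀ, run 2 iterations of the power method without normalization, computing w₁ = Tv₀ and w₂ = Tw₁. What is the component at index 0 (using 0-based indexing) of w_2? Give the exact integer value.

-18

w1 = Tv₀ = (-1, 20, 7)
w2 = Tw1 = (-18, 118, 62)
The requested component of w2 is -18.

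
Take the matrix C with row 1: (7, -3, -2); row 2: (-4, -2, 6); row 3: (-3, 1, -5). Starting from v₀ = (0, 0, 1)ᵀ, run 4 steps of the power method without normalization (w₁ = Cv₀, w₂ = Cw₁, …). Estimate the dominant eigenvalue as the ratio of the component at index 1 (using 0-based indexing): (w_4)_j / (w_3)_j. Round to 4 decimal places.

-3.0952

w1 = Cv₀ = (-2, 6, -5)
w2 = Cw1 = (-22, -34, 37)
w3 = Cw2 = (-126, 378, -153)
w4 = Cw3 = (-1710, -1170, 1521)
Ratio at component: -1170 / 378 = -3.0952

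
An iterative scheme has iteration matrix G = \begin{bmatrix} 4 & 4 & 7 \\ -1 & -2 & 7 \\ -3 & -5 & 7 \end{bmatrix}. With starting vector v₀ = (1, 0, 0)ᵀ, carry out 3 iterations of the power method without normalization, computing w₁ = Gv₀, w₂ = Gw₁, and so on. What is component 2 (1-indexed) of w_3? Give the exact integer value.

-141

w1 = Gv₀ = (4·1 + 4·0 + 7·0; (-1)·1 + (-2)·0 + 7·0; (-3)·1 + (-5)·0 + 7·0) = (4, -1, -3)
w2 = Gw1 = (4·4 + 4·(-1) + 7·(-3); (-1)·4 + (-2)·(-1) + 7·(-3); (-3)·4 + (-5)·(-1) + 7·(-3)) = (-9, -23, -28)
w3 = Gw2 = (-324, -141, -54)
The requested component of w3 is -141.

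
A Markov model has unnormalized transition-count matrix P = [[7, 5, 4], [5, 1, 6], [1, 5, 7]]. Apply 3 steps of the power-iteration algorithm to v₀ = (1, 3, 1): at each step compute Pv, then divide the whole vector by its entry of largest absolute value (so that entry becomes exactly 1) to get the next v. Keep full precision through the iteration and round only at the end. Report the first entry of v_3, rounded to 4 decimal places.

1.0000

Pv0 = (26.00000, 14.00000, 23.00000); divide by 26.00000 → v1 = (1.00000, 0.53846, 0.88462)
Pv1 = (13.23077, 10.84615, 9.88462); divide by 13.23077 → v2 = (1.00000, 0.81977, 0.74709)
Pv2 = (14.08721, 10.30233, 10.32849); divide by 14.08721 → v3 = (1.00000, 0.73132, 0.73318)
Requested entry of v3: 4846/4846 = 1.0000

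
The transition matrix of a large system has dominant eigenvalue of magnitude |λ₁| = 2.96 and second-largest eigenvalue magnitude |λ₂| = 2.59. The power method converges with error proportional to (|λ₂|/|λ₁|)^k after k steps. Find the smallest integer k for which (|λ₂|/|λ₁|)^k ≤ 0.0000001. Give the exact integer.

|λ₂/λ₁| = 2.59/2.96 = 0.87500
Need k ≥ ln(0.0000001) / ln(0.87500) = -16.1181 / -0.1335 ≈ 120.706
Smallest integer k satisfying the bound: 121

121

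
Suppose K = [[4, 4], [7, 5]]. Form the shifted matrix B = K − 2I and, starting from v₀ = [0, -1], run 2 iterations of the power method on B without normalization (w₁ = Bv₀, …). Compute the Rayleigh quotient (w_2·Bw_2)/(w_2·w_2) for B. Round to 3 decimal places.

7.375

B = K − 2I has rows (2, 4); (7, 3)
w1 = Bv₀ = (-4, -3)
w2 = Bw1 = (-20, -37)
Bw2 = (-188, -251)
w2·Bw2 = 13047; w2·w2 = 1769; μ ≈ 13047/1769 = 7.375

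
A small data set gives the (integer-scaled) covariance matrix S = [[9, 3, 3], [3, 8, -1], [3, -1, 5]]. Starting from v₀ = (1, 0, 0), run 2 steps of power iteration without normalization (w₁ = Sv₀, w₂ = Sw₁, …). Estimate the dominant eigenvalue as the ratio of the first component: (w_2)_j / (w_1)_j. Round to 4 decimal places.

λ ≈ 11.0000

w1 = Sv₀ = (9·1 + 3·0 + 3·0; 3·1 + 8·0 + (-1)·0; 3·1 + (-1)·0 + 5·0) = (9, 3, 3)
w2 = Sw1 = (9·9 + 3·3 + 3·3; 3·9 + 8·3 + (-1)·3; 3·9 + (-1)·3 + 5·3) = (99, 48, 39)
Ratio at component: 99 / 9 = 11.0000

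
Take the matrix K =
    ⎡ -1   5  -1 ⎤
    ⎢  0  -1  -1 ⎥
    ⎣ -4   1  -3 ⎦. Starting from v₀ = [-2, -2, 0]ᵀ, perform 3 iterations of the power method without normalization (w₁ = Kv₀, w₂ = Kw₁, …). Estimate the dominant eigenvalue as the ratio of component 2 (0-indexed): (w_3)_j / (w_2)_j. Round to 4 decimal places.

w1 = Kv₀ = ((-1)·(-2) + 5·(-2) + (-1)·0; 0·(-2) + (-1)·(-2) + (-1)·0; (-4)·(-2) + 1·(-2) + (-3)·0) = (-8, 2, 6)
w2 = Kw1 = ((-1)·(-8) + 5·2 + (-1)·6; 0·(-8) + (-1)·2 + (-1)·6; (-4)·(-8) + 1·2 + (-3)·6) = (12, -8, 16)
w3 = Kw2 = (-68, -8, -104)
Ratio at component: -104 / 16 = -6.5000

-6.5000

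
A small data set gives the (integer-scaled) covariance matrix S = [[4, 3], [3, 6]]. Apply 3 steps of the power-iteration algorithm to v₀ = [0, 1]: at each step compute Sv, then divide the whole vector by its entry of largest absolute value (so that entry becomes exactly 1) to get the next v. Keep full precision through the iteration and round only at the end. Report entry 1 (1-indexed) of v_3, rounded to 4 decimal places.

Sv0 = (3.00000, 6.00000); divide by 6.00000 → v1 = (0.50000, 1.00000)
Sv1 = (5.00000, 7.50000); divide by 7.50000 → v2 = (0.66667, 1.00000)
Sv2 = (5.66667, 8.00000); divide by 8.00000 → v3 = (0.70833, 1.00000)
Requested entry of v3: 255/360 = 0.7083

0.7083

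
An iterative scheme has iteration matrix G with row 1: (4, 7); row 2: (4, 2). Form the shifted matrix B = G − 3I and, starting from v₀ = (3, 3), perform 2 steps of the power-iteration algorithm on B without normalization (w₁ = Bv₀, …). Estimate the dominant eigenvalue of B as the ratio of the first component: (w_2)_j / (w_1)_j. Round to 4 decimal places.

μ ≈ 3.6250

B = G − 3I has rows (1, 7); (4, -1)
w1 = Bv₀ = (1·3 + 7·3; 4·3 + (-1)·3) = (24, 9)
w2 = Bw1 = (1·24 + 7·9; 4·24 + (-1)·9) = (87, 87)
Ratio: 87/24 = 3.6250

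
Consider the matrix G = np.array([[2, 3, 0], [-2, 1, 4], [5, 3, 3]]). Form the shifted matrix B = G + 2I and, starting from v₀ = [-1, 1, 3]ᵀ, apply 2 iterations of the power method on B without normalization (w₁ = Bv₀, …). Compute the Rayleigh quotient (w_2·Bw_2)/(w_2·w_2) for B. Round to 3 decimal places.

B = G + 2I has rows (4, 3, 0); (-2, 3, 4); (5, 3, 5)
w1 = Bv₀ = (-1, 17, 13)
w2 = Bw1 = (47, 105, 111)
Bw2 = (503, 665, 1105)
w2·Bw2 = 216121; w2·w2 = 25555; μ ≈ 216121/25555 = 8.457

μ ≈ 8.457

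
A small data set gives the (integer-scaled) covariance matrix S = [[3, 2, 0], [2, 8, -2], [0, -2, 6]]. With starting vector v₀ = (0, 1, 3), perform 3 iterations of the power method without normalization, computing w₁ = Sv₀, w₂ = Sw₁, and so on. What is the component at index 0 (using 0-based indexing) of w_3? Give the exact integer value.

w1 = Sv₀ = (3·0 + 2·1 + 0·3; 2·0 + 8·1 + (-2)·3; 0·0 + (-2)·1 + 6·3) = (2, 2, 16)
w2 = Sw1 = (3·2 + 2·2 + 0·16; 2·2 + 8·2 + (-2)·16; 0·2 + (-2)·2 + 6·16) = (10, -12, 92)
w3 = Sw2 = (6, -260, 576)
The requested component of w3 is 6.

6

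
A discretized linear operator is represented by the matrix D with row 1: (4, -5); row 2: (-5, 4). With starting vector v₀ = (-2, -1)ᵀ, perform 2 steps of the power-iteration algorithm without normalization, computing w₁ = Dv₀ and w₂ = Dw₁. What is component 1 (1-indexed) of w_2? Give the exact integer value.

w1 = Dv₀ = (4·(-2) + (-5)·(-1); (-5)·(-2) + 4·(-1)) = (-3, 6)
w2 = Dw1 = (4·(-3) + (-5)·6; (-5)·(-3) + 4·6) = (-42, 39)
The requested component of w2 is -42.

-42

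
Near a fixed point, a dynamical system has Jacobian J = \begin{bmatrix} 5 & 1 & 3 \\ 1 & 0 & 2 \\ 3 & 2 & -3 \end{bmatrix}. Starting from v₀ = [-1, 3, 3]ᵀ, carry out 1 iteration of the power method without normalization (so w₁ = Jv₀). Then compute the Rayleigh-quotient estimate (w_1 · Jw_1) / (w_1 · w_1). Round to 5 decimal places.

w1 = Jv₀ = (7, 5, -6)
Jw1 = (22, -5, 49)
w1·Jw1 = 7·22 + 5·(-5) + (-6)·49 = -165; w1·w1 = 7·7 + 5·5 + (-6)·(-6) = 110
λ ≈ -165/110 = -1.50000

λ ≈ -1.50000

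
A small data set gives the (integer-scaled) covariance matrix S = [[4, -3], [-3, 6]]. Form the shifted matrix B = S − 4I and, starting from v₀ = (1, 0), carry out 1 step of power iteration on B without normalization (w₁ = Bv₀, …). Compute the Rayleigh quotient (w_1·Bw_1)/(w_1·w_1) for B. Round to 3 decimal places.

μ ≈ 2.000

B = S − 4I has rows (0, -3); (-3, 2)
w1 = Bv₀ = (0·1 + (-3)·0; (-3)·1 + 2·0) = (0, -3)
Bw1 = (9, -6)
w1·Bw1 = 18; w1·w1 = 9; μ ≈ 18/9 = 2.000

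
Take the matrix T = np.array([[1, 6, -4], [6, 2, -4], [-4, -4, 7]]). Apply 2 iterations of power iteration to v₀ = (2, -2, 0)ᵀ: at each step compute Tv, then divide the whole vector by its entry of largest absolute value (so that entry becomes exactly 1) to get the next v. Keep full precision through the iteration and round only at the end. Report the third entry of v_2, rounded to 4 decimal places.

Tv0 = (-10.00000, 8.00000, 0.00000); divide by -10.00000 → v1 = (1.00000, -0.80000, 0.00000)
Tv1 = (-3.80000, 4.40000, -0.80000); divide by 4.40000 → v2 = (-0.86364, 1.00000, -0.18182)
Requested entry of v2: 8/-44 = -0.1818

-0.1818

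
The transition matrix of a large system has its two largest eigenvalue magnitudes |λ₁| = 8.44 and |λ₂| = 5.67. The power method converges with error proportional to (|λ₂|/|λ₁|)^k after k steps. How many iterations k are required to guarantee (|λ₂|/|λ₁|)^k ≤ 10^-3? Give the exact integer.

18

|λ₂/λ₁| = 5.67/8.44 = 0.67180
Need k ≥ ln(10^-3) / ln(0.67180) = -6.9078 / -0.3978 ≈ 17.365
Smallest integer k satisfying the bound: 18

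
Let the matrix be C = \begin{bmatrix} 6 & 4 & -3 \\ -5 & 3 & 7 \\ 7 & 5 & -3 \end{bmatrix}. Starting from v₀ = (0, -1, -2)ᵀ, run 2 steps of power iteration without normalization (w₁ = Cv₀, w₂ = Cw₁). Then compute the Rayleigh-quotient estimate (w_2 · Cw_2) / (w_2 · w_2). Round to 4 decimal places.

w1 = Cv₀ = (2, -17, 1)
w2 = Cw1 = (-59, -54, -74)
Cw2 = (-348, -385, -461)
w2·Cw2 = (-59)·(-348) + (-54)·(-385) + (-74)·(-461) = 75436; w2·w2 = (-59)·(-59) + (-54)·(-54) + (-74)·(-74) = 11873
λ ≈ 75436/11873 = 6.3536

λ ≈ 6.3536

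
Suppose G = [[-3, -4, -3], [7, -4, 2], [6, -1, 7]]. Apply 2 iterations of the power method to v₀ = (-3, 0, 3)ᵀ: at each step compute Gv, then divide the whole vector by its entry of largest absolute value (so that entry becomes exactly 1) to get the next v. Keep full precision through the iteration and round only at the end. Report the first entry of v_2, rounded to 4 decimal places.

Gv0 = (0.00000, -15.00000, 3.00000); divide by -15.00000 → v1 = (0.00000, 1.00000, -0.20000)
Gv1 = (-3.40000, -4.40000, -2.40000); divide by -4.40000 → v2 = (0.77273, 1.00000, 0.54545)
Requested entry of v2: 51/66 = 0.7727

0.7727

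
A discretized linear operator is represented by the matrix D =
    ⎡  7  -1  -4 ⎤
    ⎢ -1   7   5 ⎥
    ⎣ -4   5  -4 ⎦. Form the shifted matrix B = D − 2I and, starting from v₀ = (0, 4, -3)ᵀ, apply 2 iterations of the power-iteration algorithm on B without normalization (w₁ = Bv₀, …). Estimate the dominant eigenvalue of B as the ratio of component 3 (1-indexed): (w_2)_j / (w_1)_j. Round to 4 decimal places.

B = D − 2I has rows (5, -1, -4); (-1, 5, 5); (-4, 5, -6)
w1 = Bv₀ = (5·0 + (-1)·4 + (-4)·(-3); (-1)·0 + 5·4 + 5·(-3); (-4)·0 + 5·4 + (-6)·(-3)) = (8, 5, 38)
w2 = Bw1 = (5·8 + (-1)·5 + (-4)·38; (-1)·8 + 5·5 + 5·38; (-4)·8 + 5·5 + (-6)·38) = (-117, 207, -235)
Ratio: -235/38 = -6.1842

μ ≈ -6.1842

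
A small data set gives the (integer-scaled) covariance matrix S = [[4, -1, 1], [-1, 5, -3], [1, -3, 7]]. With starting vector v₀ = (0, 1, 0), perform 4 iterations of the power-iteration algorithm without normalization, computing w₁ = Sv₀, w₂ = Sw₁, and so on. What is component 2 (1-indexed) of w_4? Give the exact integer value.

w1 = Sv₀ = (-1, 5, -3)
w2 = Sw1 = (-12, 35, -37)
w3 = Sw2 = (-120, 298, -376)
w4 = Sw3 = (-1154, 2738, -3646)
The requested component of w4 is 2738.

2738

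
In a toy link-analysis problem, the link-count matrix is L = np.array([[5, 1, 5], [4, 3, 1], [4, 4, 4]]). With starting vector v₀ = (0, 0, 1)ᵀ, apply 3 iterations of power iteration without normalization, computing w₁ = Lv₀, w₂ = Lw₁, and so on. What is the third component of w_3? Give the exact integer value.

452

w1 = Lv₀ = (5·0 + 1·0 + 5·1; 4·0 + 3·0 + 1·1; 4·0 + 4·0 + 4·1) = (5, 1, 4)
w2 = Lw1 = (5·5 + 1·1 + 5·4; 4·5 + 3·1 + 1·4; 4·5 + 4·1 + 4·4) = (46, 27, 40)
w3 = Lw2 = (457, 305, 452)
The requested component of w3 is 452.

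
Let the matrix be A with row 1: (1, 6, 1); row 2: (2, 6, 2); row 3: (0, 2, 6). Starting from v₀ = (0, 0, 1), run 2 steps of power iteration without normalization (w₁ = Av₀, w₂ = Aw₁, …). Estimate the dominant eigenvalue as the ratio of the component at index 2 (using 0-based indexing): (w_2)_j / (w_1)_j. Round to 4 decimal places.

w1 = Av₀ = (1·0 + 6·0 + 1·1; 2·0 + 6·0 + 2·1; 0·0 + 2·0 + 6·1) = (1, 2, 6)
w2 = Aw1 = (1·1 + 6·2 + 1·6; 2·1 + 6·2 + 2·6; 0·1 + 2·2 + 6·6) = (19, 26, 40)
Ratio at component: 40 / 6 = 6.6667

6.6667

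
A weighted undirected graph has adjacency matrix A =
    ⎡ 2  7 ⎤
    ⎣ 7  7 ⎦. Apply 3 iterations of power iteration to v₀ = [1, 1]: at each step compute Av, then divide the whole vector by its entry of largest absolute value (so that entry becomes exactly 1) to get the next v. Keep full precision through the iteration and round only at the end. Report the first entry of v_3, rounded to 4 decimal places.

Av0 = (9.00000, 14.00000); divide by 14.00000 → v1 = (0.64286, 1.00000)
Av1 = (8.28571, 11.50000); divide by 11.50000 → v2 = (0.72050, 1.00000)
Av2 = (8.44099, 12.04348); divide by 12.04348 → v3 = (0.70088, 1.00000)
Requested entry of v3: 1359/1939 = 0.7009

0.7009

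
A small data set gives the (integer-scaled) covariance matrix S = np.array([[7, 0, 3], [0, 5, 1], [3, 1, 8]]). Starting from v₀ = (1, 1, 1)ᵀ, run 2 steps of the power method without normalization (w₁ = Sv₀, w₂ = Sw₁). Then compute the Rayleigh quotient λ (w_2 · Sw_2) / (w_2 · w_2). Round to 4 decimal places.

w1 = Sv₀ = (10, 6, 12)
w2 = Sw1 = (106, 42, 132)
Sw2 = (1138, 342, 1416)
w2·Sw2 = 106·1138 + 42·342 + 132·1416 = 321904; w2·w2 = 106·106 + 42·42 + 132·132 = 30424
λ ≈ 321904/30424 = 10.5806

λ ≈ 10.5806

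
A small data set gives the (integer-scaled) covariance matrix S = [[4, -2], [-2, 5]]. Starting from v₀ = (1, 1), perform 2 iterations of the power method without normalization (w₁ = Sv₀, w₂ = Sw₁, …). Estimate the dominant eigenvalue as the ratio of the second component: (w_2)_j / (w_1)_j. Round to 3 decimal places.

3.667

w1 = Sv₀ = (4·1 + (-2)·1; (-2)·1 + 5·1) = (2, 3)
w2 = Sw1 = (4·2 + (-2)·3; (-2)·2 + 5·3) = (2, 11)
Ratio at component: 11 / 3 = 3.667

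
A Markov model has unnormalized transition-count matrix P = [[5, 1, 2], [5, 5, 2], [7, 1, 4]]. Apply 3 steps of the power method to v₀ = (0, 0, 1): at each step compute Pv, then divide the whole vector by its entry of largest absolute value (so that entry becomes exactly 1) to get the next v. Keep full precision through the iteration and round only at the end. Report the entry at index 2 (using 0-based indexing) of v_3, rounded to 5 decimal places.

Pv0 = (2.000000, 2.000000, 4.000000); divide by 4.000000 → v1 = (0.500000, 0.500000, 1.000000)
Pv1 = (5.000000, 7.000000, 8.000000); divide by 8.000000 → v2 = (0.625000, 0.875000, 1.000000)
Pv2 = (6.000000, 9.500000, 9.250000); divide by 9.500000 → v3 = (0.631579, 1.000000, 0.973684)
Requested entry of v3: 296/304 = 0.97368

0.97368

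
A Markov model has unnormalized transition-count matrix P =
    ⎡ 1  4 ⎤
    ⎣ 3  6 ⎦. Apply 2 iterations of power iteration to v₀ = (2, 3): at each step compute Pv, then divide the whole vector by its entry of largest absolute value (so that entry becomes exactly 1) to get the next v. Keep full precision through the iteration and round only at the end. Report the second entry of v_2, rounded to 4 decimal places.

Pv0 = (14.00000, 24.00000); divide by 24.00000 → v1 = (0.58333, 1.00000)
Pv1 = (4.58333, 7.75000); divide by 7.75000 → v2 = (0.59140, 1.00000)
Requested entry of v2: 186/186 = 1.0000

1.0000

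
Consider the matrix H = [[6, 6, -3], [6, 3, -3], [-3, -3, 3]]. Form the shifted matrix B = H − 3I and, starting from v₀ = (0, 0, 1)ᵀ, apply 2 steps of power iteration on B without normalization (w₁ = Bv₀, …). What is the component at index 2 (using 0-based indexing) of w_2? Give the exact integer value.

18

B = H − 3I has rows (3, 6, -3); (6, 0, -3); (-3, -3, 0)
w1 = Bv₀ = (-3, -3, 0)
w2 = Bw1 = (-27, -18, 18)
Requested component of w2: 18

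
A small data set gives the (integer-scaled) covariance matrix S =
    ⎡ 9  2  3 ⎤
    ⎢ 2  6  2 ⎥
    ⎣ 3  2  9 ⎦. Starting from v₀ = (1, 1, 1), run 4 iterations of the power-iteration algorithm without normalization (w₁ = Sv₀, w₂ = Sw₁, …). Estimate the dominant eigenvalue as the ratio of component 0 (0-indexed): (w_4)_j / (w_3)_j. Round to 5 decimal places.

13.16399

w1 = Sv₀ = (9·1 + 2·1 + 3·1; 2·1 + 6·1 + 2·1; 3·1 + 2·1 + 9·1) = (14, 10, 14)
w2 = Sw1 = (9·14 + 2·10 + 3·14; 2·14 + 6·10 + 2·14; 3·14 + 2·10 + 9·14) = (188, 116, 188)
w3 = Sw2 = (2488, 1448, 2488)
w4 = Sw3 = (32752, 18640, 32752)
Ratio at component: 32752 / 2488 = 13.16399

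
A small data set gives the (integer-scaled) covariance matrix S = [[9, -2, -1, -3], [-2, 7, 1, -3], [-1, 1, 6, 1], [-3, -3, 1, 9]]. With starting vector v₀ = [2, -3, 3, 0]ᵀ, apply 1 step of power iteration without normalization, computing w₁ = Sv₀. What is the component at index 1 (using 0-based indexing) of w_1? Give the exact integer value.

-22

w1 = Sv₀ = (9·2 + (-2)·(-3) + (-1)·3 + (-3)·0; (-2)·2 + 7·(-3) + 1·3 + (-3)·0; (-1)·2 + 1·(-3) + 6·3 + 1·0; (-3)·2 + (-3)·(-3) + 1·3 + 9·0) = (21, -22, 13, 6)
The requested component of w1 is -22.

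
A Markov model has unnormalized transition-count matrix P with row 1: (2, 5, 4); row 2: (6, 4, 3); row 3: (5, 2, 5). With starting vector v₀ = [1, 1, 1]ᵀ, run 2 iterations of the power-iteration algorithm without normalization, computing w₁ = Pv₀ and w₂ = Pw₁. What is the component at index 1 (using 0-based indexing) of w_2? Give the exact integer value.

w1 = Pv₀ = (2·1 + 5·1 + 4·1; 6·1 + 4·1 + 3·1; 5·1 + 2·1 + 5·1) = (11, 13, 12)
w2 = Pw1 = (2·11 + 5·13 + 4·12; 6·11 + 4·13 + 3·12; 5·11 + 2·13 + 5·12) = (135, 154, 141)
The requested component of w2 is 154.

154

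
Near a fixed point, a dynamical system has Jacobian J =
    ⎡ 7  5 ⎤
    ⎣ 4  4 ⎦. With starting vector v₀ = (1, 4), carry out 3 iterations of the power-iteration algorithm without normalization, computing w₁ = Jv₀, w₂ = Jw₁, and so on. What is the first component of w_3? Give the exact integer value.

w1 = Jv₀ = (7·1 + 5·4; 4·1 + 4·4) = (27, 20)
w2 = Jw1 = (7·27 + 5·20; 4·27 + 4·20) = (289, 188)
w3 = Jw2 = (2963, 1908)
The requested component of w3 is 2963.

2963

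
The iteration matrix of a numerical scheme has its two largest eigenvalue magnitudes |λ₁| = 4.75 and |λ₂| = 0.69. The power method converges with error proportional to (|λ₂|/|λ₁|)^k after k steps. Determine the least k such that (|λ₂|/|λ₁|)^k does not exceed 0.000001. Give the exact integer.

8

|λ₂/λ₁| = 0.69/4.75 = 0.14526
Need k ≥ ln(0.000001) / ln(0.14526) = -13.8155 / -1.9292 ≈ 7.161
Smallest integer k satisfying the bound: 8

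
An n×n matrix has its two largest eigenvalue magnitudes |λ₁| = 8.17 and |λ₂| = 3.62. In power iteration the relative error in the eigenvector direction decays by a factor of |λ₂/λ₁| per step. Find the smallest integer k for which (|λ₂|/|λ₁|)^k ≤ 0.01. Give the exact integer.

6

|λ₂/λ₁| = 3.62/8.17 = 0.44308
Need k ≥ ln(0.01) / ln(0.44308) = -4.6052 / -0.8140 ≈ 5.657
Smallest integer k satisfying the bound: 6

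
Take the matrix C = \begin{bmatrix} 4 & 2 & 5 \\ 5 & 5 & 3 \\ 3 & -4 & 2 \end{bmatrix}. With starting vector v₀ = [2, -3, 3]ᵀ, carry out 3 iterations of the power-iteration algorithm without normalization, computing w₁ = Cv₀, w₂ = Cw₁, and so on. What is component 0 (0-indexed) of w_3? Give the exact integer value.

w1 = Cv₀ = (4·2 + 2·(-3) + 5·3; 5·2 + 5·(-3) + 3·3; 3·2 + (-4)·(-3) + 2·3) = (17, 4, 24)
w2 = Cw1 = (4·17 + 2·4 + 5·24; 5·17 + 5·4 + 3·24; 3·17 + (-4)·4 + 2·24) = (196, 177, 83)
w3 = Cw2 = (1553, 2114, 46)
The requested component of w3 is 1553.

1553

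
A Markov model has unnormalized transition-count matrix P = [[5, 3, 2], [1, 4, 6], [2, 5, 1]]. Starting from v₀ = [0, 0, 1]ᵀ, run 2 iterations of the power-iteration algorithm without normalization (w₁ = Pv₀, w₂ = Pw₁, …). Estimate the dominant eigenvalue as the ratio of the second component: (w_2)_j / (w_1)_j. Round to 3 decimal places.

w1 = Pv₀ = (5·0 + 3·0 + 2·1; 1·0 + 4·0 + 6·1; 2·0 + 5·0 + 1·1) = (2, 6, 1)
w2 = Pw1 = (5·2 + 3·6 + 2·1; 1·2 + 4·6 + 6·1; 2·2 + 5·6 + 1·1) = (30, 32, 35)
Ratio at component: 32 / 6 = 5.333

λ ≈ 5.333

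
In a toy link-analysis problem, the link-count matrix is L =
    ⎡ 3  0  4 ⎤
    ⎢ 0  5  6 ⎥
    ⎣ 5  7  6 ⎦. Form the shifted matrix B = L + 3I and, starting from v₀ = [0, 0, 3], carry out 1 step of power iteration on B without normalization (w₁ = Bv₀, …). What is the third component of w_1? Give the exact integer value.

B = L + 3I has rows (6, 0, 4); (0, 8, 6); (5, 7, 9)
w1 = Bv₀ = (6·0 + 0·0 + 4·3; 0·0 + 8·0 + 6·3; 5·0 + 7·0 + 9·3) = (12, 18, 27)
Requested component of w1: 27

27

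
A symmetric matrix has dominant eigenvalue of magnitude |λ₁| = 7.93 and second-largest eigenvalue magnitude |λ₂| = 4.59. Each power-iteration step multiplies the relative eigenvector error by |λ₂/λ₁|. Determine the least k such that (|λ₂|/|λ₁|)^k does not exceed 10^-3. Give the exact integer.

|λ₂/λ₁| = 4.59/7.93 = 0.57881
Need k ≥ ln(10^-3) / ln(0.57881) = -6.9078 / -0.5468 ≈ 12.634
Smallest integer k satisfying the bound: 13

13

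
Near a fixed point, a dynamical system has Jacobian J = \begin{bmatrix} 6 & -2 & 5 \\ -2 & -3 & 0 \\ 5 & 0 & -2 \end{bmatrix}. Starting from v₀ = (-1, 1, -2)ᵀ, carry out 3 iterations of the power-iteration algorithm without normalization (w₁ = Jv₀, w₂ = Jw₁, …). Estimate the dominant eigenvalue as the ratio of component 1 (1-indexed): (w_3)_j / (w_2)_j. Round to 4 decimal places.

λ ≈ 10.6667

w1 = Jv₀ = (-18, -1, -1)
w2 = Jw1 = (-111, 39, -88)
w3 = Jw2 = (-1184, 105, -379)
Ratio at component: -1184 / -111 = 10.6667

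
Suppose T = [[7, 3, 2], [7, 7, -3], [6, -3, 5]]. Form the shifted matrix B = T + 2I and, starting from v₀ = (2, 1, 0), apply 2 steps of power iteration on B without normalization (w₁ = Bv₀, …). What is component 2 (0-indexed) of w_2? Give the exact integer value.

120

B = T + 2I has rows (9, 3, 2); (7, 9, -3); (6, -3, 7)
w1 = Bv₀ = (9·2 + 3·1 + 2·0; 7·2 + 9·1 + (-3)·0; 6·2 + (-3)·1 + 7·0) = (21, 23, 9)
w2 = Bw1 = (9·21 + 3·23 + 2·9; 7·21 + 9·23 + (-3)·9; 6·21 + (-3)·23 + 7·9) = (276, 327, 120)
Requested component of w2: 120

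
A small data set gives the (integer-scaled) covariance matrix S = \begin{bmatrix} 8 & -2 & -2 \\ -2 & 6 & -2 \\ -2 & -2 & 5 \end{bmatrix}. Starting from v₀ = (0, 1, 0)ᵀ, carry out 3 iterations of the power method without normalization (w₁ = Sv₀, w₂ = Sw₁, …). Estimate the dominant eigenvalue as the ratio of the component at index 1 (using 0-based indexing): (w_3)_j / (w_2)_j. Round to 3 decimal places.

w1 = Sv₀ = (-2, 6, -2)
w2 = Sw1 = (-24, 44, -18)
w3 = Sw2 = (-244, 348, -130)
Ratio at component: 348 / 44 = 7.909

λ ≈ 7.909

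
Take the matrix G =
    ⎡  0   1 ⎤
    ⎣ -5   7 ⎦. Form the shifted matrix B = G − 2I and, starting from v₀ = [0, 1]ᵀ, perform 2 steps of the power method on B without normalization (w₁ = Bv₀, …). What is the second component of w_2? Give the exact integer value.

B = G − 2I has rows (-2, 1); (-5, 5)
w1 = Bv₀ = (1, 5)
w2 = Bw1 = (3, 20)
Requested component of w2: 20

20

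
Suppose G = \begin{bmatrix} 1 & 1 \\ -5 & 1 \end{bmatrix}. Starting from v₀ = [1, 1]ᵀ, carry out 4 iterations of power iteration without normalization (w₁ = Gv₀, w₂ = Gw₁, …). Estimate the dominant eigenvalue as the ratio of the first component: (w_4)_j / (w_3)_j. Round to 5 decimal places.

1.25000

w1 = Gv₀ = (1·1 + 1·1; (-5)·1 + 1·1) = (2, -4)
w2 = Gw1 = (1·2 + 1·(-4); (-5)·2 + 1·(-4)) = (-2, -14)
w3 = Gw2 = (-16, -4)
w4 = Gw3 = (-20, 76)
Ratio at component: -20 / -16 = 1.25000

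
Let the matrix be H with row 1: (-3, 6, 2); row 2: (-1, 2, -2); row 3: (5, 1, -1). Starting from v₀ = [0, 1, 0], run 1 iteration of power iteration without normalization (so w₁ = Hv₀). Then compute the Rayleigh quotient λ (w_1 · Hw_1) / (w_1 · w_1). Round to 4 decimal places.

-0.0244

w1 = Hv₀ = (6, 2, 1)
Hw1 = (-4, -4, 31)
w1·Hw1 = 6·(-4) + 2·(-4) + 1·31 = -1; w1·w1 = 6·6 + 2·2 + 1·1 = 41
λ ≈ -1/41 = -0.0244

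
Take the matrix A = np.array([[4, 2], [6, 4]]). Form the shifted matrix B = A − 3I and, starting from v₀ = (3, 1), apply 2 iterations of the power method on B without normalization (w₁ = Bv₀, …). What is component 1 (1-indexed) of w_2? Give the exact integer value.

B = A − 3I has rows (1, 2); (6, 1)
w1 = Bv₀ = (1·3 + 2·1; 6·3 + 1·1) = (5, 19)
w2 = Bw1 = (1·5 + 2·19; 6·5 + 1·19) = (43, 49)
Requested component of w2: 43

43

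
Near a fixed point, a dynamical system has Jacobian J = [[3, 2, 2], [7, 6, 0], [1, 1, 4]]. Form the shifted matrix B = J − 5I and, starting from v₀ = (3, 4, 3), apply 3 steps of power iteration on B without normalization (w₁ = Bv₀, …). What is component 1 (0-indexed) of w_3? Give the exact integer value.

375

B = J − 5I has rows (-2, 2, 2); (7, 1, 0); (1, 1, -1)
w1 = Bv₀ = (8, 25, 4)
w2 = Bw1 = (42, 81, 29)
w3 = Bw2 = (136, 375, 94)
Requested component of w3: 375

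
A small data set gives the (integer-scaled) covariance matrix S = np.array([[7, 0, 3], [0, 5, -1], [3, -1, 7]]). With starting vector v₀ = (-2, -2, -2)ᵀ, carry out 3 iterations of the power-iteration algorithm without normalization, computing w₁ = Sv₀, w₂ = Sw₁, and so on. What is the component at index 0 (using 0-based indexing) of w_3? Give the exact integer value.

-1892

w1 = Sv₀ = (7·(-2) + 0·(-2) + 3·(-2); 0·(-2) + 5·(-2) + (-1)·(-2); 3·(-2) + (-1)·(-2) + 7·(-2)) = (-20, -8, -18)
w2 = Sw1 = (7·(-20) + 0·(-8) + 3·(-18); 0·(-20) + 5·(-8) + (-1)·(-18); 3·(-20) + (-1)·(-8) + 7·(-18)) = (-194, -22, -178)
w3 = Sw2 = (-1892, 68, -1806)
The requested component of w3 is -1892.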